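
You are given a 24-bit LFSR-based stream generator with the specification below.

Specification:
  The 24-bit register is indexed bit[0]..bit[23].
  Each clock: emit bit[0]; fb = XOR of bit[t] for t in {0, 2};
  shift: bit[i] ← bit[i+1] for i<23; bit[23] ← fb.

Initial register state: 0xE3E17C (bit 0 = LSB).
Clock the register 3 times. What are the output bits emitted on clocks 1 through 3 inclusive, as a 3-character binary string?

reg_0 = 0xE3E17C
clock 1: out=0, reg = 0xF1F0BE
clock 2: out=0, reg = 0xF8F85F
clock 3: out=1, reg = 0x7C7C2F

001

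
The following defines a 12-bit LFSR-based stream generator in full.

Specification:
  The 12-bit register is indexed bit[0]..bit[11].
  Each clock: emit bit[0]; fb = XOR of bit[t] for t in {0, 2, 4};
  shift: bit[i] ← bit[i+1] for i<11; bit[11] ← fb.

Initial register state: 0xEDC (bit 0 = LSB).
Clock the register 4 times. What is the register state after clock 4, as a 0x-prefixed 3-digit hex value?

reg_0 = 0xEDC
clock 1: out=0, reg = 0x76E
clock 2: out=0, reg = 0xBB7
clock 3: out=1, reg = 0xDDB
clock 4: out=1, reg = 0x6ED

0x6ED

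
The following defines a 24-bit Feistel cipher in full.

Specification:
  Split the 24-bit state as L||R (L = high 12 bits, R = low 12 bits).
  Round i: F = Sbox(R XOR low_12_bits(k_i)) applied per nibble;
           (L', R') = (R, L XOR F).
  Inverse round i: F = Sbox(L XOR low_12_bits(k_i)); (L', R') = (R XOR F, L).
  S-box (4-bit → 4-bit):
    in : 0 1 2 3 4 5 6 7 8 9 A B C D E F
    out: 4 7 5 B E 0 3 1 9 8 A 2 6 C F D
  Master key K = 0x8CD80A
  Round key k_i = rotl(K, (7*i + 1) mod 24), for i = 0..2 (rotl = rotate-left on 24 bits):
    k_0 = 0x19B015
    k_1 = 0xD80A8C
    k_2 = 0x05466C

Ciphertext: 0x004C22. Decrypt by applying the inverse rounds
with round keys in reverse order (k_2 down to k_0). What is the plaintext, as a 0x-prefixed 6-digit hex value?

0xB9F085

s_0 = ciphertext = 0x004C22
s_1 = InvRound(s_0, k_2) = 0xF1B004
s_2 = InvRound(s_1, k_1) = 0x085F1B
s_3 = InvRound(s_2, k_0) = 0xB9F085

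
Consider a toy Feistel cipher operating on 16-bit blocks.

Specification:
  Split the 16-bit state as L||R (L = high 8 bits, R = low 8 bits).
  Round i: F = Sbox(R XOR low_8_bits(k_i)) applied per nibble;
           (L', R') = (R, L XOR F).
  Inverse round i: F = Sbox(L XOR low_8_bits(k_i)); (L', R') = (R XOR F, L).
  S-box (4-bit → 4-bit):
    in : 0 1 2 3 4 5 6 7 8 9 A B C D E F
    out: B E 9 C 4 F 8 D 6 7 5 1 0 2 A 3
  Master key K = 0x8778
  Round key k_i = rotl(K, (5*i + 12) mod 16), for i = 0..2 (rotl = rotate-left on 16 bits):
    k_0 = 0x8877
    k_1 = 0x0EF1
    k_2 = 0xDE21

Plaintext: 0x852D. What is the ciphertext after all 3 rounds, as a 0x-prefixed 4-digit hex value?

0x43F9

s_0 = plaintext = 0x852D
s_1 = Round(s_0, k_0) = 0x2D70
s_2 = Round(s_1, k_1) = 0x7043
s_3 = Round(s_2, k_2) = 0x43F9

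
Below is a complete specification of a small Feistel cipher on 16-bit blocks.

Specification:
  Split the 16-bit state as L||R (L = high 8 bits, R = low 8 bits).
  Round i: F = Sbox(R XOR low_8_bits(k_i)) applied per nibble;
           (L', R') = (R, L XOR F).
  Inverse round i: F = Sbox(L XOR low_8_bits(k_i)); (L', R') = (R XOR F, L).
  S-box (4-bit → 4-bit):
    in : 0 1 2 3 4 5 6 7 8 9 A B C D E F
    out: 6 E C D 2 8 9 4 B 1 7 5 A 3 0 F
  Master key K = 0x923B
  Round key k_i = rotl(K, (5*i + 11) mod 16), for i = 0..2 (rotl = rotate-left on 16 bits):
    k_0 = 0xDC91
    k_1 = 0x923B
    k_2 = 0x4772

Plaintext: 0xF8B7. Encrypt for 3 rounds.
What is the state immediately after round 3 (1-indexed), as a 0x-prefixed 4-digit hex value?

0xD04D

s_0 = plaintext = 0xF8B7
s_1 = Round(s_0, k_0) = 0xB731
s_2 = Round(s_1, k_1) = 0x31D0
s_3 = Round(s_2, k_2) = 0xD04D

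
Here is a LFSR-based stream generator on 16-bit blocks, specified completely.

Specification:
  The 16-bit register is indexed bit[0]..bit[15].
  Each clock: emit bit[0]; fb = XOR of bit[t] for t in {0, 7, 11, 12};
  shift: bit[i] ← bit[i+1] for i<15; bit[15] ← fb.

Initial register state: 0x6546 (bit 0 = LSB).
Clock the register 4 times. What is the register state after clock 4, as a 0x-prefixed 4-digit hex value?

reg_0 = 0x6546
clock 1: out=0, reg = 0x32A3
clock 2: out=1, reg = 0x9951
clock 3: out=1, reg = 0xCCA8
clock 4: out=0, reg = 0x6654

0x6654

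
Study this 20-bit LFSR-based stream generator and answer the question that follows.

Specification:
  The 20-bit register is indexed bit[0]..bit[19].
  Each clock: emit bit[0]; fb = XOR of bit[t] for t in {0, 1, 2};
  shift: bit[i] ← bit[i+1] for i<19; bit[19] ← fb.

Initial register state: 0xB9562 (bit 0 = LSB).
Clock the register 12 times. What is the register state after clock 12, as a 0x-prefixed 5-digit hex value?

0xA8BB9

reg_0 = 0xB9562
clock 1: out=0, reg = 0xDCAB1
clock 2: out=1, reg = 0xEE558
clock 3: out=0, reg = 0x772AC
clock 4: out=0, reg = 0xBB956
clock 5: out=0, reg = 0x5DCAB
clock 6: out=1, reg = 0x2EE55
clock 7: out=1, reg = 0x1772A
clock 8: out=0, reg = 0x8BB95
clock 9: out=1, reg = 0x45DCA
clock 10: out=0, reg = 0xA2EE5
clock 11: out=1, reg = 0x51772
clock 12: out=0, reg = 0xA8BB9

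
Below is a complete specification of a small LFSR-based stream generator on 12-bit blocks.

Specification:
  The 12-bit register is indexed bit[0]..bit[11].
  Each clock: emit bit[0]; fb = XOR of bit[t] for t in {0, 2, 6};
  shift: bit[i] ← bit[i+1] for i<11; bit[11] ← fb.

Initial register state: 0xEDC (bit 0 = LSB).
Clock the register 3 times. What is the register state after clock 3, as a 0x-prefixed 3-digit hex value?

0x1DB

reg_0 = 0xEDC
clock 1: out=0, reg = 0x76E
clock 2: out=0, reg = 0x3B7
clock 3: out=1, reg = 0x1DB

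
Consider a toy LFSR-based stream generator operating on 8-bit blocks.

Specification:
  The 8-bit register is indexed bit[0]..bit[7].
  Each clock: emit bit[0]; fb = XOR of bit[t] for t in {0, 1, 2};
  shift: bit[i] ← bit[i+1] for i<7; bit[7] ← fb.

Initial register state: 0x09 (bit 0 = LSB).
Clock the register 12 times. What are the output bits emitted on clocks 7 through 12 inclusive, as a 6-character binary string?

001111

reg_0 = 0x09
clock 1: out=1, reg = 0x84
clock 2: out=0, reg = 0xC2
clock 3: out=0, reg = 0xE1
clock 4: out=1, reg = 0xF0
clock 5: out=0, reg = 0x78
clock 6: out=0, reg = 0x3C
clock 7: out=0, reg = 0x9E
clock 8: out=0, reg = 0x4F
clock 9: out=1, reg = 0xA7
clock 10: out=1, reg = 0xD3
clock 11: out=1, reg = 0x69
clock 12: out=1, reg = 0xB4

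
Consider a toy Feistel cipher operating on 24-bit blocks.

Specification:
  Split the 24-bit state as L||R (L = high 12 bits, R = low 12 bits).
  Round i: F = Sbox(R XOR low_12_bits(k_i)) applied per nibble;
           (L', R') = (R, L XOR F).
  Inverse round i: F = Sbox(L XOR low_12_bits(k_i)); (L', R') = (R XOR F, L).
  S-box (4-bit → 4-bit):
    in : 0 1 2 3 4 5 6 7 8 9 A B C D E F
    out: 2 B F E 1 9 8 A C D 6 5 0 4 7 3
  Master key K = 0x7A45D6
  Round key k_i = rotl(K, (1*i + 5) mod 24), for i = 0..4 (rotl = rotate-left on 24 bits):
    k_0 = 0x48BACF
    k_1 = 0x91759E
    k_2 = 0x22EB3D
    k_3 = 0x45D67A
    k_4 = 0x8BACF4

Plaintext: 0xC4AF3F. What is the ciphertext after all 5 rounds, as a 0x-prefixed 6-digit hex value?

s_0 = plaintext = 0xC4AF3F
s_1 = Round(s_0, k_0) = 0xF3F578
s_2 = Round(s_1, k_1) = 0x578D47
s_3 = Round(s_2, k_2) = 0xD47DDE
s_4 = Round(s_3, k_3) = 0xDDE826
s_5 = Round(s_4, k_4) = 0x826C91

0x826C91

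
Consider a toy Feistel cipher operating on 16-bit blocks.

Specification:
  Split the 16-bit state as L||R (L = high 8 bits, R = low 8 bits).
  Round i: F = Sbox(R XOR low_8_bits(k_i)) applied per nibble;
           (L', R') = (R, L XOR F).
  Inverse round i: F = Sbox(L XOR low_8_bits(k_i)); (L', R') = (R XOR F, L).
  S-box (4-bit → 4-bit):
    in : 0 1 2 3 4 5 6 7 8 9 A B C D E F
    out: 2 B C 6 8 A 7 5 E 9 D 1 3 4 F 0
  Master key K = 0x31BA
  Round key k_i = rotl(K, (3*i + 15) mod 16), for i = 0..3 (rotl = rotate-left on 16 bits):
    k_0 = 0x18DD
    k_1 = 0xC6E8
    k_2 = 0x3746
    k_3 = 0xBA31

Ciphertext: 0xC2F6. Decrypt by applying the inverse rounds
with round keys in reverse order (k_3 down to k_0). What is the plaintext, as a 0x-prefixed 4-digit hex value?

0x5C94

s_0 = ciphertext = 0xC2F6
s_1 = InvRound(s_0, k_3) = 0xF0C2
s_2 = InvRound(s_1, k_2) = 0xD5F0
s_3 = InvRound(s_2, k_1) = 0x94D5
s_4 = InvRound(s_3, k_0) = 0x5C94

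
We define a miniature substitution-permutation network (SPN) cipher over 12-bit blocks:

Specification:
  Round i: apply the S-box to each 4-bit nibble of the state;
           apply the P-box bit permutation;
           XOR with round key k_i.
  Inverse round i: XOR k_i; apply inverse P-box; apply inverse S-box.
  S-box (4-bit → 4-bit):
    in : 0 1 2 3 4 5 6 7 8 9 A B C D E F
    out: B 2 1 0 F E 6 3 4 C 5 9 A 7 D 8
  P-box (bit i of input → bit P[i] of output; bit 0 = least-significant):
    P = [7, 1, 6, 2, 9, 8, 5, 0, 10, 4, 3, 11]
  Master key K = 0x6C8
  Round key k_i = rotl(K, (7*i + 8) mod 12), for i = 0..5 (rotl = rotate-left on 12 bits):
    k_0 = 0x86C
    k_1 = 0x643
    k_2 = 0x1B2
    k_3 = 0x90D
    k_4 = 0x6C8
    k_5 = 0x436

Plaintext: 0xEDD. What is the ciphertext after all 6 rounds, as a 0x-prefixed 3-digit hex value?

s_0 = plaintext = 0xEDD
s_1 = Round(s_0, k_0) = 0x786
s_2 = Round(s_1, k_1) = 0x231
s_3 = Round(s_2, k_2) = 0x5B0
s_4 = Round(s_3, k_3) = 0x392
s_5 = Round(s_4, k_4) = 0x669
s_6 = Round(s_5, k_5) = 0x54A

0x54A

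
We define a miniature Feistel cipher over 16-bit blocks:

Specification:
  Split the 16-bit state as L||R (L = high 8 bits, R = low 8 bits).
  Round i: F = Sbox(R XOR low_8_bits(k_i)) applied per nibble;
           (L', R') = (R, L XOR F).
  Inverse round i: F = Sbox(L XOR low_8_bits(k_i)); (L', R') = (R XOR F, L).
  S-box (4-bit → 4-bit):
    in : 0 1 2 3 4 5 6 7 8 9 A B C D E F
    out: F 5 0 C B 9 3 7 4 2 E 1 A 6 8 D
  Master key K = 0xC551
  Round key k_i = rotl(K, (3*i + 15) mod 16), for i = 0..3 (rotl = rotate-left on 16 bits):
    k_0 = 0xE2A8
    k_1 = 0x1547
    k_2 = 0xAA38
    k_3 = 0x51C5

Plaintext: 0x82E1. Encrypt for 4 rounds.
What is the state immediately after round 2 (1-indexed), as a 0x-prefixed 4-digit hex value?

0x3096

s_0 = plaintext = 0x82E1
s_1 = Round(s_0, k_0) = 0xE130
s_2 = Round(s_1, k_1) = 0x3096
s_3 = Round(s_2, k_2) = 0x96D8
s_4 = Round(s_3, k_3) = 0xD8C0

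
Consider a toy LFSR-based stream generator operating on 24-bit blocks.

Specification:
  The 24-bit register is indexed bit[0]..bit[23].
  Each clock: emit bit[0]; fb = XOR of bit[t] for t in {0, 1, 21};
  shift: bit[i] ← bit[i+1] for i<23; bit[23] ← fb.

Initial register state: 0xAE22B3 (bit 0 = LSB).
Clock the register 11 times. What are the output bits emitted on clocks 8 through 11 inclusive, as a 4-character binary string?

1010

reg_0 = 0xAE22B3
clock 1: out=1, reg = 0xD71159
clock 2: out=1, reg = 0xEB88AC
clock 3: out=0, reg = 0xF5C456
clock 4: out=0, reg = 0x7AE22B
clock 5: out=1, reg = 0xBD7115
clock 6: out=1, reg = 0x5EB88A
clock 7: out=0, reg = 0xAF5C45
clock 8: out=1, reg = 0x57AE22
clock 9: out=0, reg = 0xABD711
clock 10: out=1, reg = 0x55EB88
clock 11: out=0, reg = 0x2AF5C4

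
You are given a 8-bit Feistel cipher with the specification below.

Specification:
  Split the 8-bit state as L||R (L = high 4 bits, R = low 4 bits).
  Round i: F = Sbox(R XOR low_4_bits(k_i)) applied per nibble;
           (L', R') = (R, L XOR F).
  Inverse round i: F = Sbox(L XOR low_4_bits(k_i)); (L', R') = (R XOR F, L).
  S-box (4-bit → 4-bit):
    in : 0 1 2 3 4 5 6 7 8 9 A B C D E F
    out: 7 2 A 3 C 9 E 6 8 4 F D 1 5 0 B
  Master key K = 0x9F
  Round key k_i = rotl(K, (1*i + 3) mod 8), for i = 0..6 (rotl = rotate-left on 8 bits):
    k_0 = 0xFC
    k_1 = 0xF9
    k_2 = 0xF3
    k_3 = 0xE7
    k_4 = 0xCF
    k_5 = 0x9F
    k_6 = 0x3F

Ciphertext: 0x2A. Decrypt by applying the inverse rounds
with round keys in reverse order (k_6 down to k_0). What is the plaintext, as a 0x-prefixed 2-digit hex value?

0xC3

s_0 = ciphertext = 0x2A
s_1 = InvRound(s_0, k_6) = 0xF2
s_2 = InvRound(s_1, k_5) = 0x5F
s_3 = InvRound(s_2, k_4) = 0x05
s_4 = InvRound(s_3, k_3) = 0x30
s_5 = InvRound(s_4, k_2) = 0x73
s_6 = InvRound(s_5, k_1) = 0x37
s_7 = InvRound(s_6, k_0) = 0xC3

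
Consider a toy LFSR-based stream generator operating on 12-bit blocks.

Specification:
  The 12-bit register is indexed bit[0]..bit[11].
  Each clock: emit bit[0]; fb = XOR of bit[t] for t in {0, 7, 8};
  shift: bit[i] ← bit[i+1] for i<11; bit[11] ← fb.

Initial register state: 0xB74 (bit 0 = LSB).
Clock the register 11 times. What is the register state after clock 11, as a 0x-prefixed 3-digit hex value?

reg_0 = 0xB74
clock 1: out=0, reg = 0xDBA
clock 2: out=0, reg = 0x6DD
clock 3: out=1, reg = 0x36E
clock 4: out=0, reg = 0x9B7
clock 5: out=1, reg = 0xCDB
clock 6: out=1, reg = 0x66D
clock 7: out=1, reg = 0xB36
clock 8: out=0, reg = 0xD9B
clock 9: out=1, reg = 0xECD
clock 10: out=1, reg = 0x766
clock 11: out=0, reg = 0xBB3

0xBB3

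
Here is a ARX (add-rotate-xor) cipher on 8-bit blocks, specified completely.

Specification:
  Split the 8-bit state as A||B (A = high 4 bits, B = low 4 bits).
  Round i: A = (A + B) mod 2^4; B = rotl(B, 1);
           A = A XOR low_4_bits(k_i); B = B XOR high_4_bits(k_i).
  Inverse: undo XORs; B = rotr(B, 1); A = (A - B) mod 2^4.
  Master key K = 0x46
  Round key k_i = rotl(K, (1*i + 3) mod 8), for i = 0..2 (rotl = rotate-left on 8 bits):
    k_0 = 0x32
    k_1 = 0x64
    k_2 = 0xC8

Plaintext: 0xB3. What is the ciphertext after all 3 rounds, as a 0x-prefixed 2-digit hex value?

s_0 = plaintext = 0xB3
s_1 = Round(s_0, k_0) = 0xC5
s_2 = Round(s_1, k_1) = 0x5C
s_3 = Round(s_2, k_2) = 0x95

0x95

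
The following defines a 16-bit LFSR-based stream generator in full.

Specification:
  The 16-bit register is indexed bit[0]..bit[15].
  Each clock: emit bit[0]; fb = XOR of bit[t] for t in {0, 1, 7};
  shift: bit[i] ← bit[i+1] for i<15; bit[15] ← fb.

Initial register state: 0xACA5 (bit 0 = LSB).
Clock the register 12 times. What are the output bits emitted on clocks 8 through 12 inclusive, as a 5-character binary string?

10011

reg_0 = 0xACA5
clock 1: out=1, reg = 0x5652
clock 2: out=0, reg = 0xAB29
clock 3: out=1, reg = 0xD594
clock 4: out=0, reg = 0xEACA
clock 5: out=0, reg = 0x7565
clock 6: out=1, reg = 0xBAB2
clock 7: out=0, reg = 0x5D59
clock 8: out=1, reg = 0xAEAC
clock 9: out=0, reg = 0xD756
clock 10: out=0, reg = 0xEBAB
clock 11: out=1, reg = 0xF5D5
clock 12: out=1, reg = 0x7AEA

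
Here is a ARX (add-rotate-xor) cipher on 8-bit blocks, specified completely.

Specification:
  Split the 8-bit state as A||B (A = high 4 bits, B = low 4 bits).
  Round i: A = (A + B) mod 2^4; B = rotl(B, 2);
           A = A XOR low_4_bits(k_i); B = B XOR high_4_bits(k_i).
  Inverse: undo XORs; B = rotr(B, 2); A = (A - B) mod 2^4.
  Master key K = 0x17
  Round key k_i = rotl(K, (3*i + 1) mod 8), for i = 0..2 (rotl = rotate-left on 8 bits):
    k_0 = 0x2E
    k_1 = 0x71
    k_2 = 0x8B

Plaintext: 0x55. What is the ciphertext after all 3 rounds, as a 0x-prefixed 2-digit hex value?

0xF2

s_0 = plaintext = 0x55
s_1 = Round(s_0, k_0) = 0x47
s_2 = Round(s_1, k_1) = 0xAA
s_3 = Round(s_2, k_2) = 0xF2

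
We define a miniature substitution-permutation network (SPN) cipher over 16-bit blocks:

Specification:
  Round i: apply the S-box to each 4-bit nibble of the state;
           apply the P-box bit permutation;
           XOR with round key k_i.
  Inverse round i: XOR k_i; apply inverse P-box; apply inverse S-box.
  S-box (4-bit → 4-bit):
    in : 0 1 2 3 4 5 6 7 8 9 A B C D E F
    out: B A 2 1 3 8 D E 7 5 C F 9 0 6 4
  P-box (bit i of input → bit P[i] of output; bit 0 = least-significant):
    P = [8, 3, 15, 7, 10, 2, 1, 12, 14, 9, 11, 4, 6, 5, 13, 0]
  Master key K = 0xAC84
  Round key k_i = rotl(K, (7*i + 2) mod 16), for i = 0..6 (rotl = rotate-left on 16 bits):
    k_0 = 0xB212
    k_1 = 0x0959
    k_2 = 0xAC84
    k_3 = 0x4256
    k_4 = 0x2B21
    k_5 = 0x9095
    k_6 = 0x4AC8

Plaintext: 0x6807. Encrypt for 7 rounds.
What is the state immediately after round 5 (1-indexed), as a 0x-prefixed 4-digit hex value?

s_0 = plaintext = 0x6807
s_1 = Round(s_0, k_0) = 0x4CDF
s_2 = Round(s_1, k_1) = 0xC929
s_3 = Round(s_2, k_2) = 0x65C1
s_4 = Round(s_3, k_3) = 0x768F
s_5 = Round(s_4, k_4) = 0xC716
s_6 = Round(s_5, k_5) = 0x0B40
s_7 = Round(s_6, k_6) = 0x0535

0xC716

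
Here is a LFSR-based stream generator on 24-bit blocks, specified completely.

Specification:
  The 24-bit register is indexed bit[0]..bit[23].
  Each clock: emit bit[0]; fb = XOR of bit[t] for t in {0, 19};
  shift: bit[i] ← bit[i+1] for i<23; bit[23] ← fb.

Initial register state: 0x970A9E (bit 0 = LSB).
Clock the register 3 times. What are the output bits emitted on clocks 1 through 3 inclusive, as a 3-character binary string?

reg_0 = 0x970A9E
clock 1: out=0, reg = 0x4B854F
clock 2: out=1, reg = 0x25C2A7
clock 3: out=1, reg = 0x92E153

011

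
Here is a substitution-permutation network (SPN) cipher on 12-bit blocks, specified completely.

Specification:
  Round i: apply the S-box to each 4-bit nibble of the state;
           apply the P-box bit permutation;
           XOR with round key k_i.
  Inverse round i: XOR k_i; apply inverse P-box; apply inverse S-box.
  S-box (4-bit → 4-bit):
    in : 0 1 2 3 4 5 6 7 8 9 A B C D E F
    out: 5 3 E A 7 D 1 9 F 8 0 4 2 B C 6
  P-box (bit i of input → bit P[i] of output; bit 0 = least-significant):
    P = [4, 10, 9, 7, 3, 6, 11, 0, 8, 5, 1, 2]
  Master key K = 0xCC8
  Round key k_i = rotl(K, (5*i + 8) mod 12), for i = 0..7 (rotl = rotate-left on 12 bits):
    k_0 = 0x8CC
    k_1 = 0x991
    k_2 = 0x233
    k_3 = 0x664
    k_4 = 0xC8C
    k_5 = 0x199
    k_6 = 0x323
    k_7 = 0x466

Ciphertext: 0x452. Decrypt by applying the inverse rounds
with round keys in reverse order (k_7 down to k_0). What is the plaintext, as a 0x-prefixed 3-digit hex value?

0xAAA

s_0 = ciphertext = 0x452
s_1 = InvRound(s_0, k_7) = 0x3A6
s_2 = InvRound(s_1, k_6) = 0x999
s_3 = InvRound(s_2, k_5) = 0xABA
s_4 = InvRound(s_3, k_4) = 0x2A4
s_5 = InvRound(s_4, k_3) = 0xAC3
s_6 = InvRound(s_5, k_2) = 0xCF7
s_7 = InvRound(s_6, k_1) = 0x8CC
s_8 = InvRound(s_7, k_0) = 0xAAA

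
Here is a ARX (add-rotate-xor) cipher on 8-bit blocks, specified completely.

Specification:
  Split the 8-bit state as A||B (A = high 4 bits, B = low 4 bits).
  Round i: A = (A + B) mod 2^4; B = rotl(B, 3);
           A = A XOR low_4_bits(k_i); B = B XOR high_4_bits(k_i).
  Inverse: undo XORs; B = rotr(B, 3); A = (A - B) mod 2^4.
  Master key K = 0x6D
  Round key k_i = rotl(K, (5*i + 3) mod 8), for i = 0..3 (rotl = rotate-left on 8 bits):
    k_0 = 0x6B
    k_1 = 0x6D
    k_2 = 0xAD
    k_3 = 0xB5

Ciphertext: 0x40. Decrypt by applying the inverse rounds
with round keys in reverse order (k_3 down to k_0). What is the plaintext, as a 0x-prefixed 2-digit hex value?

0x2B

s_0 = ciphertext = 0x40
s_1 = InvRound(s_0, k_3) = 0xA7
s_2 = InvRound(s_1, k_2) = 0xCB
s_3 = InvRound(s_2, k_1) = 0x6B
s_4 = InvRound(s_3, k_0) = 0x2B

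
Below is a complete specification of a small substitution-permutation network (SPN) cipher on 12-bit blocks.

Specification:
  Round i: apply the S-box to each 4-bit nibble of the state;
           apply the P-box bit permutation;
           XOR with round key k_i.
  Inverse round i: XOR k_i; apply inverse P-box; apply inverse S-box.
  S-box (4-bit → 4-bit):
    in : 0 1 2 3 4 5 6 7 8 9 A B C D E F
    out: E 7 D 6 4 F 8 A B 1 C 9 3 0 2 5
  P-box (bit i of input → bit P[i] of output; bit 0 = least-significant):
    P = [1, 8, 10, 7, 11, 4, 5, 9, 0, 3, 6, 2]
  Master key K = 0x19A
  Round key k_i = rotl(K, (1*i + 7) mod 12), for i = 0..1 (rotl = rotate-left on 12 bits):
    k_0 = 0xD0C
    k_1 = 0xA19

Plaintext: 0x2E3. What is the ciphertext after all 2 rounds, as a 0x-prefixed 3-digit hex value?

0x026

s_0 = plaintext = 0x2E3
s_1 = Round(s_0, k_0) = 0x859
s_2 = Round(s_1, k_1) = 0x026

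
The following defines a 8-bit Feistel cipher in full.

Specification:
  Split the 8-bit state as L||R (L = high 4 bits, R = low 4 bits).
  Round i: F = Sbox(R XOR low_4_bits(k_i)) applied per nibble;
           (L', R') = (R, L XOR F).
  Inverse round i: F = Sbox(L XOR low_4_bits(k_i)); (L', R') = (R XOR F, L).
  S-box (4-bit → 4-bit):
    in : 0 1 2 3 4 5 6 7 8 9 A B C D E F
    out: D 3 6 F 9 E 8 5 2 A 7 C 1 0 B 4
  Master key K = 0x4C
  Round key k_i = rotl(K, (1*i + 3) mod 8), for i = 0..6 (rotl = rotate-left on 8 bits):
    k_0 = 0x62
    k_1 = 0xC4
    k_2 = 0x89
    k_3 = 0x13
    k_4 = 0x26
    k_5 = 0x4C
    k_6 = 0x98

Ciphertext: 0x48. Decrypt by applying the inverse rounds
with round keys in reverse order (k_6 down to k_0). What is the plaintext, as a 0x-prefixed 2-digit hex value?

0x44

s_0 = ciphertext = 0x48
s_1 = InvRound(s_0, k_6) = 0x94
s_2 = InvRound(s_1, k_5) = 0xA9
s_3 = InvRound(s_2, k_4) = 0x8A
s_4 = InvRound(s_3, k_3) = 0x68
s_5 = InvRound(s_4, k_2) = 0xC6
s_6 = InvRound(s_5, k_1) = 0x4C
s_7 = InvRound(s_6, k_0) = 0x44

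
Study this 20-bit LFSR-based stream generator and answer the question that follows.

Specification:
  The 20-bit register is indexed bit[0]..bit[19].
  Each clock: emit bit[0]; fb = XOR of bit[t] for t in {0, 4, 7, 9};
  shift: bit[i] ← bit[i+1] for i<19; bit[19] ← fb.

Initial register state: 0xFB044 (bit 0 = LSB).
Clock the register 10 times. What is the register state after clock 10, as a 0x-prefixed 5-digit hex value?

reg_0 = 0xFB044
clock 1: out=0, reg = 0x7D822
clock 2: out=0, reg = 0x3EC11
clock 3: out=1, reg = 0x1F608
clock 4: out=0, reg = 0x8FB04
clock 5: out=0, reg = 0xC7D82
clock 6: out=0, reg = 0xE3EC1
clock 7: out=1, reg = 0xF1F60
clock 8: out=0, reg = 0xF8FB0
clock 9: out=0, reg = 0xFC7D8
clock 10: out=0, reg = 0xFE3EC

0xFE3EC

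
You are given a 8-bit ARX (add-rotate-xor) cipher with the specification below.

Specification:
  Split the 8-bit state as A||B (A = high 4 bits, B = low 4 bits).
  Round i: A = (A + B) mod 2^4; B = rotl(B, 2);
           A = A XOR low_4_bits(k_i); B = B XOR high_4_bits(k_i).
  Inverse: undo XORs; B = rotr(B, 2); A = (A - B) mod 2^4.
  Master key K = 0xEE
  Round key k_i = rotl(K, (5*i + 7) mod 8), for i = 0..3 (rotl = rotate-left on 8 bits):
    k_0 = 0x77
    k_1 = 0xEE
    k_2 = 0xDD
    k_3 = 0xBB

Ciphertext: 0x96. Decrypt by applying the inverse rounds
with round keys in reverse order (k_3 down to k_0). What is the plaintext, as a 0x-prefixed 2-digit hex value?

0xD9

s_0 = ciphertext = 0x96
s_1 = InvRound(s_0, k_3) = 0xB7
s_2 = InvRound(s_1, k_2) = 0xCA
s_3 = InvRound(s_2, k_1) = 0x11
s_4 = InvRound(s_3, k_0) = 0xD9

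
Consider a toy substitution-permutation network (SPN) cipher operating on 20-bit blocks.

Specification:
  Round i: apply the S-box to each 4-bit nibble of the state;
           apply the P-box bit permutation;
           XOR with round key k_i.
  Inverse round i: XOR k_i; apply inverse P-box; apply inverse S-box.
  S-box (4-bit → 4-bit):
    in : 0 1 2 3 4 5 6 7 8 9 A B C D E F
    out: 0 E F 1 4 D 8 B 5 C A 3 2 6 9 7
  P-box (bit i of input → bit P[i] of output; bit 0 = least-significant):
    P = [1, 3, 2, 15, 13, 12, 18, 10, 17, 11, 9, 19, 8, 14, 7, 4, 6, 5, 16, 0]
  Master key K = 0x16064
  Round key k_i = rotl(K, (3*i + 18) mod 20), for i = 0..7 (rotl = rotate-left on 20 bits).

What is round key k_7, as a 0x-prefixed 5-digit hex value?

K = 0x16064
k_0 = rotl(K, (3*0+18) mod 20) = rotl(K, 18) = 0x05819
k_1 = rotl(K, (3*1+18) mod 20) = rotl(K, 1) = 0x2C0C8
k_2 = rotl(K, (3*2+18) mod 20) = rotl(K, 4) = 0x60641
k_3 = rotl(K, (3*3+18) mod 20) = rotl(K, 7) = 0x0320B
k_4 = rotl(K, (3*4+18) mod 20) = rotl(K, 10) = 0x19058
k_5 = rotl(K, (3*5+18) mod 20) = rotl(K, 13) = 0xC82C0
k_6 = rotl(K, (3*6+18) mod 20) = rotl(K, 16) = 0x41606
k_7 = rotl(K, (3*7+18) mod 20) = rotl(K, 19) = 0x0B032

0x0B032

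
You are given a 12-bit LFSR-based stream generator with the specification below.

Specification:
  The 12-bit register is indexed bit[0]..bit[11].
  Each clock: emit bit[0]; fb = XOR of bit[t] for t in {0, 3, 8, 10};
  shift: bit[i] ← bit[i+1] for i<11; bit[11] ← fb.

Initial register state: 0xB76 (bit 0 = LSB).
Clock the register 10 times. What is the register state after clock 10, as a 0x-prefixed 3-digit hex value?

reg_0 = 0xB76
clock 1: out=0, reg = 0xDBB
clock 2: out=1, reg = 0x6DD
clock 3: out=1, reg = 0xB6E
clock 4: out=0, reg = 0x5B7
clock 5: out=1, reg = 0xADB
clock 6: out=1, reg = 0x56D
clock 7: out=1, reg = 0x2B6
clock 8: out=0, reg = 0x15B
clock 9: out=1, reg = 0x8AD
clock 10: out=1, reg = 0x456

0x456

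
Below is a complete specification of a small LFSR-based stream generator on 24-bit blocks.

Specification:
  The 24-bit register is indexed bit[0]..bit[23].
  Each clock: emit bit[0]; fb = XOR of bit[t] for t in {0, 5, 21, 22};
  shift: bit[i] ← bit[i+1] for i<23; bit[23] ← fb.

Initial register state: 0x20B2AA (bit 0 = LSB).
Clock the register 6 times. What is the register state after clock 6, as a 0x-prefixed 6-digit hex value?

0x5882CA

reg_0 = 0x20B2AA
clock 1: out=0, reg = 0x105955
clock 2: out=1, reg = 0x882CAA
clock 3: out=0, reg = 0xC41655
clock 4: out=1, reg = 0x620B2A
clock 5: out=0, reg = 0xB10595
clock 6: out=1, reg = 0x5882CA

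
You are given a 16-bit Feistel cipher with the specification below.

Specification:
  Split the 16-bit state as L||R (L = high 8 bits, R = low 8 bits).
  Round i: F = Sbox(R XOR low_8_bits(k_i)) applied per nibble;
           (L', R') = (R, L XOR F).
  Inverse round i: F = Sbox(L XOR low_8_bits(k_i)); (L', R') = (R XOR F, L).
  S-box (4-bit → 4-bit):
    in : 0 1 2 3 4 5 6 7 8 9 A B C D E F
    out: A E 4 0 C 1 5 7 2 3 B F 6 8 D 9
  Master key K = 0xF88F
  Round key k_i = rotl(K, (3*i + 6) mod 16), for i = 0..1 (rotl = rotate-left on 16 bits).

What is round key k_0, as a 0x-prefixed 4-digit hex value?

K = 0xF88F
k_0 = rotl(K, (3*0+6) mod 16) = rotl(K, 6) = 0x23FE

0x23FE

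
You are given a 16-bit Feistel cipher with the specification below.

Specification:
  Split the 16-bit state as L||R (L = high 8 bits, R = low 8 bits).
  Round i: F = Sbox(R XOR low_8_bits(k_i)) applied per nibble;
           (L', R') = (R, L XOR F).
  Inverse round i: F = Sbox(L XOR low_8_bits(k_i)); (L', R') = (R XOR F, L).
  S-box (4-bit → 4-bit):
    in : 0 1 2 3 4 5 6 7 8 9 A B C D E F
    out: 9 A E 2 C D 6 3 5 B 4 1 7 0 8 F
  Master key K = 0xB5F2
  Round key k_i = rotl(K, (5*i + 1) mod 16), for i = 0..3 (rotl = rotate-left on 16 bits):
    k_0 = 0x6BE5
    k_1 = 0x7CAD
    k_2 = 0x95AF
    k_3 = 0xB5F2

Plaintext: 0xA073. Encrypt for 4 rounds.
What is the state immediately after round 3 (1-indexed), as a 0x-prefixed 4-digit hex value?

0x6266

s_0 = plaintext = 0xA073
s_1 = Round(s_0, k_0) = 0x7316
s_2 = Round(s_1, k_1) = 0x1662
s_3 = Round(s_2, k_2) = 0x6266
s_4 = Round(s_3, k_3) = 0x66DE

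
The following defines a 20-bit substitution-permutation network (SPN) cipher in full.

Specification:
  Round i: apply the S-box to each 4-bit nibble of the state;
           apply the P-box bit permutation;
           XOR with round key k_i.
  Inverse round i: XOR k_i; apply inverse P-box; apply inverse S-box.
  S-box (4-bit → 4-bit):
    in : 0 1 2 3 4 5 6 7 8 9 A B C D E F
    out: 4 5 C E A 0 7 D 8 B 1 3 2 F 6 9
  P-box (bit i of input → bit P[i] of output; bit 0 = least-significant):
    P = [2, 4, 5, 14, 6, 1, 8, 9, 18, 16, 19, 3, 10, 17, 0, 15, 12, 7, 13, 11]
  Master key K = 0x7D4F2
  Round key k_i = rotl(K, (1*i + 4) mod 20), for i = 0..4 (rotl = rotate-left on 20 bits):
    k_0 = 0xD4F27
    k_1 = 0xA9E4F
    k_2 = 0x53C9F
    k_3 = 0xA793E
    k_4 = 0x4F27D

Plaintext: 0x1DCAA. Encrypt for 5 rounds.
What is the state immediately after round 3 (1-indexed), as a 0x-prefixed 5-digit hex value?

0x0E0EA

s_0 = plaintext = 0x1DCAA
s_1 = Round(s_0, k_0) = 0xEFB62
s_2 = Round(s_1, k_1) = 0xF7BAD
s_3 = Round(s_2, k_2) = 0x0E0EA
s_4 = Round(s_3, k_3) = 0x05839
s_5 = Round(s_4, k_4) = 0x49163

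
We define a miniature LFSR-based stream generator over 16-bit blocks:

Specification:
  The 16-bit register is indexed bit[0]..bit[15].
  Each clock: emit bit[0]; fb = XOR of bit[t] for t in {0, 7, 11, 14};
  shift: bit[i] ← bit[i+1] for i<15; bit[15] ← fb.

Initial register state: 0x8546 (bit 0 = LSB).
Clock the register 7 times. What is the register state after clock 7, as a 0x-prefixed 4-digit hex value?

0x0D0A

reg_0 = 0x8546
clock 1: out=0, reg = 0x42A3
clock 2: out=1, reg = 0xA151
clock 3: out=1, reg = 0xD0A8
clock 4: out=0, reg = 0x6854
clock 5: out=0, reg = 0x342A
clock 6: out=0, reg = 0x1A15
clock 7: out=1, reg = 0x0D0A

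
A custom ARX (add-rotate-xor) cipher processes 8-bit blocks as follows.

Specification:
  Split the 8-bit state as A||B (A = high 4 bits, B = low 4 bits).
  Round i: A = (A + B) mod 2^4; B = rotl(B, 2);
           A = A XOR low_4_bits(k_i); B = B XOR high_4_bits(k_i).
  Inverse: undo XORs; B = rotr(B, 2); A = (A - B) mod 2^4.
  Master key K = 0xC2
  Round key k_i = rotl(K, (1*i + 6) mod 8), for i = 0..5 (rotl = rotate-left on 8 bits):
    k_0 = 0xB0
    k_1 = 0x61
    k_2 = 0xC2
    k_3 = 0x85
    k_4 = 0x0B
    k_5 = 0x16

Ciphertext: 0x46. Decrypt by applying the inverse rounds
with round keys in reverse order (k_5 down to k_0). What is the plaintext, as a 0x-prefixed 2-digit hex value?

0x64

s_0 = ciphertext = 0x46
s_1 = InvRound(s_0, k_5) = 0x5D
s_2 = InvRound(s_1, k_4) = 0x77
s_3 = InvRound(s_2, k_3) = 0x3F
s_4 = InvRound(s_3, k_2) = 0x5C
s_5 = InvRound(s_4, k_1) = 0xAA
s_6 = InvRound(s_5, k_0) = 0x64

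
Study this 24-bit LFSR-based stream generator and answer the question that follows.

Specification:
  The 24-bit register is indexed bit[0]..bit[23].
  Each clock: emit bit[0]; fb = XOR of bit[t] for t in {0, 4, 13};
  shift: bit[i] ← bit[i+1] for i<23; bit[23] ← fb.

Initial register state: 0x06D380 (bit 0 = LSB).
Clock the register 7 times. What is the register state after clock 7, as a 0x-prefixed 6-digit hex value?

reg_0 = 0x06D380
clock 1: out=0, reg = 0x0369C0
clock 2: out=0, reg = 0x81B4E0
clock 3: out=0, reg = 0xC0DA70
clock 4: out=0, reg = 0xE06D38
clock 5: out=0, reg = 0x70369C
clock 6: out=0, reg = 0x381B4E
clock 7: out=0, reg = 0x1C0DA7

0x1C0DA7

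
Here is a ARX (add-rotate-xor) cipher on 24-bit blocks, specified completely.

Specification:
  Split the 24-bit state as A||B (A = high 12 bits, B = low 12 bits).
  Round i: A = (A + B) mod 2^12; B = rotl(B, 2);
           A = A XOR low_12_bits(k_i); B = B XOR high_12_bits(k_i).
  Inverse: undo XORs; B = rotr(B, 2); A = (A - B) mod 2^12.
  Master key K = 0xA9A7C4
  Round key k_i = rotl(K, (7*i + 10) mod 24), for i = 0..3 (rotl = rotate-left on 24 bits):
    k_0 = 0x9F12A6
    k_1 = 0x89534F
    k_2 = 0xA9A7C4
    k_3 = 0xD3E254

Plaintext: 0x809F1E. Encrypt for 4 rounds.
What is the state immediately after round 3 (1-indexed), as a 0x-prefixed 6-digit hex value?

s_0 = plaintext = 0x809F1E
s_1 = Round(s_0, k_0) = 0x58158A
s_2 = Round(s_1, k_1) = 0x844EBC
s_3 = Round(s_2, k_2) = 0x0C4069
s_4 = Round(s_3, k_3) = 0x379C9A

0x0C4069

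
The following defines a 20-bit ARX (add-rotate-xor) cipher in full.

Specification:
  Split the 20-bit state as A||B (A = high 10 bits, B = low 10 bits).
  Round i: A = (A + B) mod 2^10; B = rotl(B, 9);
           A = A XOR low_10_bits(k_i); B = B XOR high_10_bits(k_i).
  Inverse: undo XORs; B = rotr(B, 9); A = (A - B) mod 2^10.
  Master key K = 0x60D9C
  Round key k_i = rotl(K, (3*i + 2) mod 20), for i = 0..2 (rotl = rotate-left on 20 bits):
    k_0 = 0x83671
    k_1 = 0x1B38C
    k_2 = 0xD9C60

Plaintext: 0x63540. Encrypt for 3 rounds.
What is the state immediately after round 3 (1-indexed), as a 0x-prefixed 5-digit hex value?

0x1FEFA

s_0 = plaintext = 0x63540
s_1 = Round(s_0, k_0) = 0x2F2AD
s_2 = Round(s_1, k_1) = 0x3973A
s_3 = Round(s_2, k_2) = 0x1FEFA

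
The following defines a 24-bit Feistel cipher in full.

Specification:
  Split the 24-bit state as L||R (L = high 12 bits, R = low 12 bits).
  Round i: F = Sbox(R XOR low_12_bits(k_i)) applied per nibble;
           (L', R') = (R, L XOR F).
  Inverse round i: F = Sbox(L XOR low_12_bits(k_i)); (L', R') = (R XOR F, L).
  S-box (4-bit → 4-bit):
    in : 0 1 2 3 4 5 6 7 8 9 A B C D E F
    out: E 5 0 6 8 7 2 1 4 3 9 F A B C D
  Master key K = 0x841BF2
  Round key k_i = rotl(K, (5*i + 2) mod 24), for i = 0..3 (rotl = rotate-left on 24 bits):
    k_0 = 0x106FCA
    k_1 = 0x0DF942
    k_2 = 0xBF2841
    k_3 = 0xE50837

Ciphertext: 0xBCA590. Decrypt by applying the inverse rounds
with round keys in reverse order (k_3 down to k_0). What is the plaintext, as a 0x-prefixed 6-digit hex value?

0x5BB86E

s_0 = ciphertext = 0xBCA590
s_1 = InvRound(s_0, k_3) = 0x34BBCA
s_2 = InvRound(s_1, k_2) = 0x42334B
s_3 = InvRound(s_2, k_1) = 0x86E423
s_4 = InvRound(s_3, k_0) = 0x5BB86E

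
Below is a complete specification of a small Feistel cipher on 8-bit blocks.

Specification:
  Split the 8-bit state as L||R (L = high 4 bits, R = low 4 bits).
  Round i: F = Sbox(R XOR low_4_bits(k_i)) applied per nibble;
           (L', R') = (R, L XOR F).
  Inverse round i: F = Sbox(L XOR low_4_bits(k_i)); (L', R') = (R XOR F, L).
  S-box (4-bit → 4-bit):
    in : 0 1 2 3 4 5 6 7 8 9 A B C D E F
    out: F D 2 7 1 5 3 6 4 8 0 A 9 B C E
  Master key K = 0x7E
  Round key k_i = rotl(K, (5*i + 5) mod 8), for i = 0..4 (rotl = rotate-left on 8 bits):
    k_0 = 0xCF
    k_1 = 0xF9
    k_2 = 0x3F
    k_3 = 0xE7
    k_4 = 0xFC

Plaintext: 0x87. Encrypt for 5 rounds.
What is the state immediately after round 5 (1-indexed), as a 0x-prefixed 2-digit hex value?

s_0 = plaintext = 0x87
s_1 = Round(s_0, k_0) = 0x7C
s_2 = Round(s_1, k_1) = 0xC2
s_3 = Round(s_2, k_2) = 0x27
s_4 = Round(s_3, k_3) = 0x7D
s_5 = Round(s_4, k_4) = 0xDA

0xDA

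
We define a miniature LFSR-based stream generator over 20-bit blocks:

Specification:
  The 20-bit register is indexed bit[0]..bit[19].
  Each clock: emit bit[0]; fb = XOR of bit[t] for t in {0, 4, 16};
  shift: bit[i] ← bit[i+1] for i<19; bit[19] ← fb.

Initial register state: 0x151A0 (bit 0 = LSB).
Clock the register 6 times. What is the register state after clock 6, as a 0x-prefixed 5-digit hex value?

0x2C546

reg_0 = 0x151A0
clock 1: out=0, reg = 0x8A8D0
clock 2: out=0, reg = 0xC5468
clock 3: out=0, reg = 0x62A34
clock 4: out=0, reg = 0xB151A
clock 5: out=0, reg = 0x58A8D
clock 6: out=1, reg = 0x2C546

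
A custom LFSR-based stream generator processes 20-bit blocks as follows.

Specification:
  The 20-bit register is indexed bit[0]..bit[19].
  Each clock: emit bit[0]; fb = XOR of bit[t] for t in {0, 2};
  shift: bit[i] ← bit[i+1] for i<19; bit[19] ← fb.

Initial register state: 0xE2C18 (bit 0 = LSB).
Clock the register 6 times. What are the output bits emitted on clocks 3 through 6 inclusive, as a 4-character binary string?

reg_0 = 0xE2C18
clock 1: out=0, reg = 0x7160C
clock 2: out=0, reg = 0xB8B06
clock 3: out=0, reg = 0xDC583
clock 4: out=1, reg = 0xEE2C1
clock 5: out=1, reg = 0xF7160
clock 6: out=0, reg = 0x7B8B0

0110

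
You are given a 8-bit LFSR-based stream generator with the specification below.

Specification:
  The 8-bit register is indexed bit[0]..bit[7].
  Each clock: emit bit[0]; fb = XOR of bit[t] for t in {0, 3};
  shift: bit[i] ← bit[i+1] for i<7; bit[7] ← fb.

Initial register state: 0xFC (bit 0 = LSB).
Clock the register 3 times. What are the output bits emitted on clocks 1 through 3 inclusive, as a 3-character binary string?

reg_0 = 0xFC
clock 1: out=0, reg = 0xFE
clock 2: out=0, reg = 0xFF
clock 3: out=1, reg = 0x7F

001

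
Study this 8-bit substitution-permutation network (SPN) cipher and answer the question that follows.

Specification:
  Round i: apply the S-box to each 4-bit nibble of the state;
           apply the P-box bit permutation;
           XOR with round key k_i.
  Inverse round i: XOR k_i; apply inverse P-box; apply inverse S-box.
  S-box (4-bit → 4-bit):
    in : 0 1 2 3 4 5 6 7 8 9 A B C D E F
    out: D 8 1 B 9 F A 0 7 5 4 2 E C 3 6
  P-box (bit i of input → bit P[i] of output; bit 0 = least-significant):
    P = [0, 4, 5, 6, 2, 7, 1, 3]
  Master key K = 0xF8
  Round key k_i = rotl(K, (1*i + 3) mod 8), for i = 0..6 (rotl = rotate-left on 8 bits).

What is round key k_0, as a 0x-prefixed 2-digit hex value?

K = 0xF8
k_0 = rotl(K, (1*0+3) mod 8) = rotl(K, 3) = 0xC7

0xC7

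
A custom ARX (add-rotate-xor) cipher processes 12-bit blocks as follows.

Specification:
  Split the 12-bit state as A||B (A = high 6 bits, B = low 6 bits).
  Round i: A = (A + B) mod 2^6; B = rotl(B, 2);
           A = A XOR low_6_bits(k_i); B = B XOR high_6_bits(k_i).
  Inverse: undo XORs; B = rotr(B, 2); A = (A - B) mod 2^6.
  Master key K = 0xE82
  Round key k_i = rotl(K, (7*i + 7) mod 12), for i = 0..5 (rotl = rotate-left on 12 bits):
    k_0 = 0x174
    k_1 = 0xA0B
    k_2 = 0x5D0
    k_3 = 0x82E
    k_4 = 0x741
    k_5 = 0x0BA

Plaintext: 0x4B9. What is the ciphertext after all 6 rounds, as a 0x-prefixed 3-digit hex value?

s_0 = plaintext = 0x4B9
s_1 = Round(s_0, k_0) = 0xFE2
s_2 = Round(s_1, k_1) = 0xAA2
s_3 = Round(s_2, k_2) = 0x71D
s_4 = Round(s_3, k_3) = 0x5D5
s_5 = Round(s_4, k_4) = 0xB48
s_6 = Round(s_5, k_5) = 0x3E2

0x3E2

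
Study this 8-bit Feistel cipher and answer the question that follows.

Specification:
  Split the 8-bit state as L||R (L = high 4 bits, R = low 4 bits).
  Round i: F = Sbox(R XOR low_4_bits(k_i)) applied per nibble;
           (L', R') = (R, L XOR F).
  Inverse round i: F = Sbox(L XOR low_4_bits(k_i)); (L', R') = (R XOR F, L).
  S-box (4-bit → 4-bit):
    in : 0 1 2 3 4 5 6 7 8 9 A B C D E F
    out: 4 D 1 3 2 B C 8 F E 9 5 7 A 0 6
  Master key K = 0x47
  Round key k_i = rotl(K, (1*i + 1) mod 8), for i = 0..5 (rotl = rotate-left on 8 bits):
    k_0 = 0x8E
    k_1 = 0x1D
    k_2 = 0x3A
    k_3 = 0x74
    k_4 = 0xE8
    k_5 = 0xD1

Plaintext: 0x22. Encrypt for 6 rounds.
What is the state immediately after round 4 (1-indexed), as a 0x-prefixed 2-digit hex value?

0xD3

s_0 = plaintext = 0x22
s_1 = Round(s_0, k_0) = 0x25
s_2 = Round(s_1, k_1) = 0x5D
s_3 = Round(s_2, k_2) = 0xDD
s_4 = Round(s_3, k_3) = 0xD3
s_5 = Round(s_4, k_4) = 0x38
s_6 = Round(s_5, k_5) = 0x8D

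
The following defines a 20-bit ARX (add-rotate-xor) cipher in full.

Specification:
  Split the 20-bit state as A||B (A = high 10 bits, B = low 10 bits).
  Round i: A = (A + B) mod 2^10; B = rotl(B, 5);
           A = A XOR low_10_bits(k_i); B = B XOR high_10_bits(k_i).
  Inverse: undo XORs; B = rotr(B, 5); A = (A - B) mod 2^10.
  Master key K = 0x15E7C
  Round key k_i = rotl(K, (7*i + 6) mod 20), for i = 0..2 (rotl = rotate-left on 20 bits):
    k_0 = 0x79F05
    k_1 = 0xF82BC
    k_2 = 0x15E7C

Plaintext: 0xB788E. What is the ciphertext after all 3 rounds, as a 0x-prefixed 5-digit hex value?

0xF346B

s_0 = plaintext = 0xB788E
s_1 = Round(s_0, k_0) = 0x1A423
s_2 = Round(s_1, k_1) = 0x8C381
s_3 = Round(s_2, k_2) = 0xF346B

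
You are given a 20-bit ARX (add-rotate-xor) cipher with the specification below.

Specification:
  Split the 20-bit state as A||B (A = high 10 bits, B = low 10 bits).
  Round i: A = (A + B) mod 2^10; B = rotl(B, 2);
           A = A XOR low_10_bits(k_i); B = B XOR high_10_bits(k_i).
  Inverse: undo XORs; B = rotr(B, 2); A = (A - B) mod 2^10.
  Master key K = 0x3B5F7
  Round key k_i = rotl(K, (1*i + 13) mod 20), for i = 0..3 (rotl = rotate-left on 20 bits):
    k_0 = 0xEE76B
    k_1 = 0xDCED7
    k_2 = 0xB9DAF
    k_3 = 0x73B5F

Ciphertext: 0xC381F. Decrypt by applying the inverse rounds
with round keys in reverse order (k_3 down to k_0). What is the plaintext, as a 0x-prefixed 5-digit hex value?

s_0 = ciphertext = 0xC381F
s_1 = InvRound(s_0, k_3) = 0xB7574
s_2 = InvRound(s_1, k_2) = 0xE3BE4
s_3 = InvRound(s_2, k_1) = 0x8D325
s_4 = InvRound(s_3, k_0) = 0x4E027

0x4E027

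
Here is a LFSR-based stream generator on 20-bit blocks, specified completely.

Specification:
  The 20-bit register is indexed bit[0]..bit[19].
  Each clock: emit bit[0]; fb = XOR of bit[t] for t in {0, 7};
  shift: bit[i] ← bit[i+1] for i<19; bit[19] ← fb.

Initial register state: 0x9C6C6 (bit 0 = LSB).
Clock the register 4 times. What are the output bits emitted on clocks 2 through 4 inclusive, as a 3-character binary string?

reg_0 = 0x9C6C6
clock 1: out=0, reg = 0xCE363
clock 2: out=1, reg = 0xE71B1
clock 3: out=1, reg = 0x738D8
clock 4: out=0, reg = 0xB9C6C

110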